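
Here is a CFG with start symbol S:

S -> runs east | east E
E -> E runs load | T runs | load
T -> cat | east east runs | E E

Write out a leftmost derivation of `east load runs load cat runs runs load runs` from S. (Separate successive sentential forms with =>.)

S => east E => east T runs => east E E runs => east E runs load E runs => east load runs load E runs => east load runs load E runs load runs => east load runs load T runs runs load runs => east load runs load cat runs runs load runs

S => east E   [S -> east E]
east E => east T runs   [E -> T runs]
east T runs => east E E runs   [T -> E E]
east E E runs => east E runs load E runs   [E -> E runs load]
east E runs load E runs => east load runs load E runs   [E -> load]
east load runs load E runs => east load runs load E runs load runs   [E -> E runs load]
east load runs load E runs load runs => east load runs load T runs runs load runs   [E -> T runs]
east load runs load T runs runs load runs => east load runs load cat runs runs load runs   [T -> cat]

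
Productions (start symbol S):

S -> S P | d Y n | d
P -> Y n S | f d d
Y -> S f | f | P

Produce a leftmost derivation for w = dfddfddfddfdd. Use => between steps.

S => SP => SPP => SPPP => SPPPP => dPPPP => dfddPPP => dfddfddPP => dfddfddfddP => dfddfddfddfdd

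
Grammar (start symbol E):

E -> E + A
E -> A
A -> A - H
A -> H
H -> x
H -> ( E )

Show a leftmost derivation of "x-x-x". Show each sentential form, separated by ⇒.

E ⇒ A ⇒ A-H ⇒ A-H-H ⇒ H-H-H ⇒ x-H-H ⇒ x-x-H ⇒ x-x-x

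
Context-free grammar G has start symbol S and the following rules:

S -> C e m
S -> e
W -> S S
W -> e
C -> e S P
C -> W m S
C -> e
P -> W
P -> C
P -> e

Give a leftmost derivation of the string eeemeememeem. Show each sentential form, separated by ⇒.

S ⇒ Cem   [S -> C e m]
Cem ⇒ WmSem   [C -> W m S]
WmSem ⇒ SSmSem   [W -> S S]
SSmSem ⇒ CemSmSem   [S -> C e m]
CemSmSem ⇒ eSPemSmSem   [C -> e S P]
eSPemSmSem ⇒ eCemPemSmSem   [S -> C e m]
eCemPemSmSem ⇒ eeemPemSmSem   [C -> e]
eeemPemSmSem ⇒ eeemeemSmSem   [P -> e]
eeemeemSmSem ⇒ eeemeememSem   [S -> e]
eeemeememSem ⇒ eeemeememeem   [S -> e]

S ⇒ Cem ⇒ WmSem ⇒ SSmSem ⇒ CemSmSem ⇒ eSPemSmSem ⇒ eCemPemSmSem ⇒ eeemPemSmSem ⇒ eeemeemSmSem ⇒ eeemeememSem ⇒ eeemeememeem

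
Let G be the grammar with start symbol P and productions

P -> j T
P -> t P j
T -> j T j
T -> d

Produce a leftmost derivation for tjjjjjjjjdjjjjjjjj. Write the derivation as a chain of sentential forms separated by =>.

P => tPj => tjTj => tjjTjj => tjjjTjjj => tjjjjTjjjj => tjjjjjTjjjjj => tjjjjjjTjjjjjj => tjjjjjjjTjjjjjjj => tjjjjjjjjTjjjjjjjj => tjjjjjjjjdjjjjjjjj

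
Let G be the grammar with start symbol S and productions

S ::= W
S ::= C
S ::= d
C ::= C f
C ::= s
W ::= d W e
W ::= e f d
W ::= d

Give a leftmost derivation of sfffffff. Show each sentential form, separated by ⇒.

S ⇒ C ⇒ Cf ⇒ Cff ⇒ Cfff ⇒ Cffff ⇒ Cfffff ⇒ Cffffff ⇒ Cfffffff ⇒ sfffffff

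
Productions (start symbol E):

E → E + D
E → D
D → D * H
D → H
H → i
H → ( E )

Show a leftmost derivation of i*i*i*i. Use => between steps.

E=>D=>D*H=>D*H*H=>D*H*H*H=>H*H*H*H=>i*H*H*H=>i*i*H*H=>i*i*i*H=>i*i*i*i

E => D   [E → D]
D => D*H   [D → D * H]
D*H => D*H*H   [D → D * H]
D*H*H => D*H*H*H   [D → D * H]
D*H*H*H => H*H*H*H   [D → H]
H*H*H*H => i*H*H*H   [H → i]
i*H*H*H => i*i*H*H   [H → i]
i*i*H*H => i*i*i*H   [H → i]
i*i*i*H => i*i*i*i   [H → i]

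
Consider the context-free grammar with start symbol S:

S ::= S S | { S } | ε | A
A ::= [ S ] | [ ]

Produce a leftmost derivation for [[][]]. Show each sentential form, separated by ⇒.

S ⇒ A ⇒ [S] ⇒ [SS] ⇒ [AS] ⇒ [[]S] ⇒ [[]A] ⇒ [[][]]

S ⇒ A   [S ::= A]
A ⇒ [S]   [A ::= [ S ]]
[S] ⇒ [SS]   [S ::= S S]
[SS] ⇒ [AS]   [S ::= A]
[AS] ⇒ [[]S]   [A ::= [ ]]
[[]S] ⇒ [[]A]   [S ::= A]
[[]A] ⇒ [[][]]   [A ::= [ ]]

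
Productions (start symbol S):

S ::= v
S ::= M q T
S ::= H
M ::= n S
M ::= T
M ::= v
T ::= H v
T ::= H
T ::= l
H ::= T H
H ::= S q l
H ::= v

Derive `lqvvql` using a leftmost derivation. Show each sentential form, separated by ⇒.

S ⇒ H   [S ::= H]
H ⇒ Sql   [H ::= S q l]
Sql ⇒ MqTql   [S ::= M q T]
MqTql ⇒ TqTql   [M ::= T]
TqTql ⇒ lqTql   [T ::= l]
lqTql ⇒ lqHvql   [T ::= H v]
lqHvql ⇒ lqvvql   [H ::= v]

S⇒H⇒Sql⇒MqTql⇒TqTql⇒lqTql⇒lqHvql⇒lqvvql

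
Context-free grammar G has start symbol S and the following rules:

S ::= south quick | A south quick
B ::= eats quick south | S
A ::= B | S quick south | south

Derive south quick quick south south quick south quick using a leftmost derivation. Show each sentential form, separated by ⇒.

S ⇒ A south quick ⇒ B south quick ⇒ S south quick ⇒ A south quick south quick ⇒ S quick south south quick south quick ⇒ south quick quick south south quick south quick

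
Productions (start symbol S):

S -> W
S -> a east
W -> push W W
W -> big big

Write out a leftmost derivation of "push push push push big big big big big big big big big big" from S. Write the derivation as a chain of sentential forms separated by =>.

S => W   [S -> W]
W => push W W   [W -> push W W]
push W W => push push W W W   [W -> push W W]
push push W W W => push push push W W W W   [W -> push W W]
push push push W W W W => push push push push W W W W W   [W -> push W W]
push push push push W W W W W => push push push push big big W W W W   [W -> big big]
push push push push big big W W W W => push push push push big big big big W W W   [W -> big big]
push push push push big big big big W W W => push push push push big big big big big big W W   [W -> big big]
push push push push big big big big big big W W => push push push push big big big big big big big big W   [W -> big big]
push push push push big big big big big big big big W => push push push push big big big big big big big big big big   [W -> big big]

S => W => push W W => push push W W W => push push push W W W W => push push push push W W W W W => push push push push big big W W W W => push push push push big big big big W W W => push push push push big big big big big big W W => push push push push big big big big big big big big W => push push push push big big big big big big big big big big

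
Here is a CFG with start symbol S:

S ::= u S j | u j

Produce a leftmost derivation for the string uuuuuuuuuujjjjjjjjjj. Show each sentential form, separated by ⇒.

S ⇒ uSj ⇒ uuSjj ⇒ uuuSjjj ⇒ uuuuSjjjj ⇒ uuuuuSjjjjj ⇒ uuuuuuSjjjjjj ⇒ uuuuuuuSjjjjjjj ⇒ uuuuuuuuSjjjjjjjj ⇒ uuuuuuuuuSjjjjjjjjj ⇒ uuuuuuuuuujjjjjjjjjj

S ⇒ uSj   [S ::= u S j]
uSj ⇒ uuSjj   [S ::= u S j]
uuSjj ⇒ uuuSjjj   [S ::= u S j]
uuuSjjj ⇒ uuuuSjjjj   [S ::= u S j]
uuuuSjjjj ⇒ uuuuuSjjjjj   [S ::= u S j]
uuuuuSjjjjj ⇒ uuuuuuSjjjjjj   [S ::= u S j]
uuuuuuSjjjjjj ⇒ uuuuuuuSjjjjjjj   [S ::= u S j]
uuuuuuuSjjjjjjj ⇒ uuuuuuuuSjjjjjjjj   [S ::= u S j]
uuuuuuuuSjjjjjjjj ⇒ uuuuuuuuuSjjjjjjjjj   [S ::= u S j]
uuuuuuuuuSjjjjjjjjj ⇒ uuuuuuuuuujjjjjjjjjj   [S ::= u j]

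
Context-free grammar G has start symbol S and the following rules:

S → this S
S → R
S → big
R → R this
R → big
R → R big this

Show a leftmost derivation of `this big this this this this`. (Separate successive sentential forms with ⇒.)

S ⇒ this S ⇒ this R ⇒ this R this ⇒ this R this this ⇒ this R this this this ⇒ this R this this this this ⇒ this big this this this this

S ⇒ this S   [S → this S]
this S ⇒ this R   [S → R]
this R ⇒ this R this   [R → R this]
this R this ⇒ this R this this   [R → R this]
this R this this ⇒ this R this this this   [R → R this]
this R this this this ⇒ this R this this this this   [R → R this]
this R this this this this ⇒ this big this this this this   [R → big]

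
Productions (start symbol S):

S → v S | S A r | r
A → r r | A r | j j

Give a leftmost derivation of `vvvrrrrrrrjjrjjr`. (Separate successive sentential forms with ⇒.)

S⇒vS⇒vvS⇒vvSAr⇒vvSArAr⇒vvSArArAr⇒vvSArArArAr⇒vvvSArArArAr⇒vvvrArArArAr⇒vvvrrrrArArAr⇒vvvrrrrrrrArAr⇒vvvrrrrrrrjjrAr⇒vvvrrrrrrrjjrjjr

S ⇒ vS   [S → v S]
vS ⇒ vvS   [S → v S]
vvS ⇒ vvSAr   [S → S A r]
vvSAr ⇒ vvSArAr   [S → S A r]
vvSArAr ⇒ vvSArArAr   [S → S A r]
vvSArArAr ⇒ vvSArArArAr   [S → S A r]
vvSArArArAr ⇒ vvvSArArArAr   [S → v S]
vvvSArArArAr ⇒ vvvrArArArAr   [S → r]
vvvrArArArAr ⇒ vvvrrrrArArAr   [A → r r]
vvvrrrrArArAr ⇒ vvvrrrrrrrArAr   [A → r r]
vvvrrrrrrrArAr ⇒ vvvrrrrrrrjjrAr   [A → j j]
vvvrrrrrrrjjrAr ⇒ vvvrrrrrrrjjrjjr   [A → j j]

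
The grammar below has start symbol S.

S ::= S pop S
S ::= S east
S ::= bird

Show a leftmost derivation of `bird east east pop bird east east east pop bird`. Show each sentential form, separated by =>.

S => S pop S => S east pop S => S east east pop S => bird east east pop S => bird east east pop S pop S => bird east east pop S east pop S => bird east east pop S east east pop S => bird east east pop S east east east pop S => bird east east pop bird east east east pop S => bird east east pop bird east east east pop bird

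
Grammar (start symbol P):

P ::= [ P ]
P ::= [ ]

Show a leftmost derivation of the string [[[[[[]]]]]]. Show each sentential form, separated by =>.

P=>[P]=>[[P]]=>[[[P]]]=>[[[[P]]]]=>[[[[[P]]]]]=>[[[[[[]]]]]]

P => [P]   [P ::= [ P ]]
[P] => [[P]]   [P ::= [ P ]]
[[P]] => [[[P]]]   [P ::= [ P ]]
[[[P]]] => [[[[P]]]]   [P ::= [ P ]]
[[[[P]]]] => [[[[[P]]]]]   [P ::= [ P ]]
[[[[[P]]]]] => [[[[[[]]]]]]   [P ::= [ ]]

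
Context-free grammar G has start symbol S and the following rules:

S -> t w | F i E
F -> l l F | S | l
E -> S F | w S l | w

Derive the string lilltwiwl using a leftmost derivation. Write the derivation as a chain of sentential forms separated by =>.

S => FiE   [S -> F i E]
FiE => liE   [F -> l]
liE => liSF   [E -> S F]
liSF => liFiEF   [S -> F i E]
liFiEF => lillFiEF   [F -> l l F]
lillFiEF => lillSiEF   [F -> S]
lillSiEF => lilltwiEF   [S -> t w]
lilltwiEF => lilltwiwF   [E -> w]
lilltwiwF => lilltwiwl   [F -> l]

S => FiE => liE => liSF => liFiEF => lillFiEF => lillSiEF => lilltwiEF => lilltwiwF => lilltwiwl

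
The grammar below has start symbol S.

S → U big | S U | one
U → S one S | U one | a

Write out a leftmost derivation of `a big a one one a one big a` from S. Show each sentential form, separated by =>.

S => S U   [S → S U]
S U => U big U   [S → U big]
U big U => U one big U   [U → U one]
U one big U => S one S one big U   [U → S one S]
S one S one big U => S U one S one big U   [S → S U]
S U one S one big U => U big U one S one big U   [S → U big]
U big U one S one big U => a big U one S one big U   [U → a]
a big U one S one big U => a big a one S one big U   [U → a]
a big a one S one big U => a big a one S U one big U   [S → S U]
a big a one S U one big U => a big a one one U one big U   [S → one]
a big a one one U one big U => a big a one one a one big U   [U → a]
a big a one one a one big U => a big a one one a one big a   [U → a]

S => S U => U big U => U one big U => S one S one big U => S U one S one big U => U big U one S one big U => a big U one S one big U => a big a one S one big U => a big a one S U one big U => a big a one one U one big U => a big a one one a one big U => a big a one one a one big a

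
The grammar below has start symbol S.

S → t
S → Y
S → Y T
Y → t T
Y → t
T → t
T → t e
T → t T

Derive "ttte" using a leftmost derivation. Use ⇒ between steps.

S⇒Y⇒tT⇒ttT⇒ttte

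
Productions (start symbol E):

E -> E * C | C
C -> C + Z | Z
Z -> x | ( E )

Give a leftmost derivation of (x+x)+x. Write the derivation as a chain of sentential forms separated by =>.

E=>C=>C+Z=>Z+Z=>(E)+Z=>(C)+Z=>(C+Z)+Z=>(Z+Z)+Z=>(x+Z)+Z=>(x+x)+Z=>(x+x)+x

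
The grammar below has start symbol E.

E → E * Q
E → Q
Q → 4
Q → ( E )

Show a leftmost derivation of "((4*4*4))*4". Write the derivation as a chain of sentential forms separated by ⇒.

E⇒E*Q⇒Q*Q⇒(E)*Q⇒(Q)*Q⇒((E))*Q⇒((E*Q))*Q⇒((E*Q*Q))*Q⇒((Q*Q*Q))*Q⇒((4*Q*Q))*Q⇒((4*4*Q))*Q⇒((4*4*4))*Q⇒((4*4*4))*4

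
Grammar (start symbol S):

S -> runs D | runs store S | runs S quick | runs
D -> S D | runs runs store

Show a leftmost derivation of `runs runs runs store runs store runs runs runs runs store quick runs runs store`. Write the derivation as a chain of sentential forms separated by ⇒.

S ⇒ runs D   [S -> runs D]
runs D ⇒ runs S D   [D -> S D]
runs S D ⇒ runs runs S quick D   [S -> runs S quick]
runs runs S quick D ⇒ runs runs runs store S quick D   [S -> runs store S]
runs runs runs store S quick D ⇒ runs runs runs store runs store S quick D   [S -> runs store S]
runs runs runs store runs store S quick D ⇒ runs runs runs store runs store runs D quick D   [S -> runs D]
runs runs runs store runs store runs D quick D ⇒ runs runs runs store runs store runs S D quick D   [D -> S D]
runs runs runs store runs store runs S D quick D ⇒ runs runs runs store runs store runs runs D quick D   [S -> runs]
runs runs runs store runs store runs runs D quick D ⇒ runs runs runs store runs store runs runs runs runs store quick D   [D -> runs runs store]
runs runs runs store runs store runs runs runs runs store quick D ⇒ runs runs runs store runs store runs runs runs runs store quick runs runs store   [D -> runs runs store]

S ⇒ runs D ⇒ runs S D ⇒ runs runs S quick D ⇒ runs runs runs store S quick D ⇒ runs runs runs store runs store S quick D ⇒ runs runs runs store runs store runs D quick D ⇒ runs runs runs store runs store runs S D quick D ⇒ runs runs runs store runs store runs runs D quick D ⇒ runs runs runs store runs store runs runs runs runs store quick D ⇒ runs runs runs store runs store runs runs runs runs store quick runs runs store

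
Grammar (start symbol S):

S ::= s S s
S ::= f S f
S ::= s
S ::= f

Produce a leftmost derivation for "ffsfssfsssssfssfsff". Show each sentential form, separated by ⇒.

S ⇒ fSf ⇒ ffSff ⇒ ffsSsff ⇒ ffsfSfsff ⇒ ffsfsSsfsff ⇒ ffsfssSssfsff ⇒ ffsfssfSfssfsff ⇒ ffsfssfsSsfssfsff ⇒ ffsfssfssSssfssfsff ⇒ ffsfssfsssssfssfsff

S ⇒ fSf   [S ::= f S f]
fSf ⇒ ffSff   [S ::= f S f]
ffSff ⇒ ffsSsff   [S ::= s S s]
ffsSsff ⇒ ffsfSfsff   [S ::= f S f]
ffsfSfsff ⇒ ffsfsSsfsff   [S ::= s S s]
ffsfsSsfsff ⇒ ffsfssSssfsff   [S ::= s S s]
ffsfssSssfsff ⇒ ffsfssfSfssfsff   [S ::= f S f]
ffsfssfSfssfsff ⇒ ffsfssfsSsfssfsff   [S ::= s S s]
ffsfssfsSsfssfsff ⇒ ffsfssfssSssfssfsff   [S ::= s S s]
ffsfssfssSssfssfsff ⇒ ffsfssfsssssfssfsff   [S ::= s]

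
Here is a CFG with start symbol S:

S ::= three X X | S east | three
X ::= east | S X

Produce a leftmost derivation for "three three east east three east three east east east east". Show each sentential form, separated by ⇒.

S ⇒ three X X ⇒ three S X X ⇒ three S east X X ⇒ three S east east X X ⇒ three three east east X X ⇒ three three east east S X X ⇒ three three east east S east X X ⇒ three three east east three X X east X X ⇒ three three east east three east X east X X ⇒ three three east east three east S X east X X ⇒ three three east east three east three X east X X ⇒ three three east east three east three east east X X ⇒ three three east east three east three east east east X ⇒ three three east east three east three east east east east

S ⇒ three X X   [S ::= three X X]
three X X ⇒ three S X X   [X ::= S X]
three S X X ⇒ three S east X X   [S ::= S east]
three S east X X ⇒ three S east east X X   [S ::= S east]
three S east east X X ⇒ three three east east X X   [S ::= three]
three three east east X X ⇒ three three east east S X X   [X ::= S X]
three three east east S X X ⇒ three three east east S east X X   [S ::= S east]
three three east east S east X X ⇒ three three east east three X X east X X   [S ::= three X X]
three three east east three X X east X X ⇒ three three east east three east X east X X   [X ::= east]
three three east east three east X east X X ⇒ three three east east three east S X east X X   [X ::= S X]
three three east east three east S X east X X ⇒ three three east east three east three X east X X   [S ::= three]
three three east east three east three X east X X ⇒ three three east east three east three east east X X   [X ::= east]
three three east east three east three east east X X ⇒ three three east east three east three east east east X   [X ::= east]
three three east east three east three east east east X ⇒ three three east east three east three east east east east   [X ::= east]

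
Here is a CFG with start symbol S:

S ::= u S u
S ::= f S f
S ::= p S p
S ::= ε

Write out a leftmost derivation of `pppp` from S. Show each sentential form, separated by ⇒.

S ⇒ pSp ⇒ ppSpp ⇒ pppp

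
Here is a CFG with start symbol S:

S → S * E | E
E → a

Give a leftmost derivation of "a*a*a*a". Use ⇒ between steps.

S ⇒ S*E ⇒ S*E*E ⇒ S*E*E*E ⇒ E*E*E*E ⇒ a*E*E*E ⇒ a*a*E*E ⇒ a*a*a*E ⇒ a*a*a*a

S ⇒ S*E   [S → S * E]
S*E ⇒ S*E*E   [S → S * E]
S*E*E ⇒ S*E*E*E   [S → S * E]
S*E*E*E ⇒ E*E*E*E   [S → E]
E*E*E*E ⇒ a*E*E*E   [E → a]
a*E*E*E ⇒ a*a*E*E   [E → a]
a*a*E*E ⇒ a*a*a*E   [E → a]
a*a*a*E ⇒ a*a*a*a   [E → a]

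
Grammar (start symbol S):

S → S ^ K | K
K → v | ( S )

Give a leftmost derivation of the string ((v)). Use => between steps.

S => K => (S) => (K) => ((S)) => ((K)) => ((v))

S => K   [S → K]
K => (S)   [K → ( S )]
(S) => (K)   [S → K]
(K) => ((S))   [K → ( S )]
((S)) => ((K))   [S → K]
((K)) => ((v))   [K → v]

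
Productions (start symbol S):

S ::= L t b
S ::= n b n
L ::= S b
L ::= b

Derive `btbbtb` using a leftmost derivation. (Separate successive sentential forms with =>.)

S => Ltb => Sbtb => Ltbbtb => btbbtb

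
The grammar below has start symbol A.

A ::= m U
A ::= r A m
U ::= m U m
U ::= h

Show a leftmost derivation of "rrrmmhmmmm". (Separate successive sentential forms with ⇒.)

A ⇒ rAm ⇒ rrAmm ⇒ rrrAmmm ⇒ rrrmUmmm ⇒ rrrmmUmmmm ⇒ rrrmmhmmmm

A ⇒ rAm   [A ::= r A m]
rAm ⇒ rrAmm   [A ::= r A m]
rrAmm ⇒ rrrAmmm   [A ::= r A m]
rrrAmmm ⇒ rrrmUmmm   [A ::= m U]
rrrmUmmm ⇒ rrrmmUmmmm   [U ::= m U m]
rrrmmUmmmm ⇒ rrrmmhmmmm   [U ::= h]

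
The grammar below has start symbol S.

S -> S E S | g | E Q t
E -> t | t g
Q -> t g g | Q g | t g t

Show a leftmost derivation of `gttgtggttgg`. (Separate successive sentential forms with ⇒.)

S ⇒ SES ⇒ gES ⇒ gtS ⇒ gtSES ⇒ gtEQtES ⇒ gttgQtES ⇒ gttgtggtES ⇒ gttgtggttgS ⇒ gttgtggttgg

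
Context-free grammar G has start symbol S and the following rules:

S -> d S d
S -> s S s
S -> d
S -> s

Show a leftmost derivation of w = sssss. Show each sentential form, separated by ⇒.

S⇒sSs⇒ssSss⇒sssss

S ⇒ sSs   [S -> s S s]
sSs ⇒ ssSss   [S -> s S s]
ssSss ⇒ sssss   [S -> s]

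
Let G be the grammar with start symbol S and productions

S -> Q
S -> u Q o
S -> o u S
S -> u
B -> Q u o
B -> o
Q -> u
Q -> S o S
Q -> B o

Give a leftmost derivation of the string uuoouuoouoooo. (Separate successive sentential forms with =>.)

S=>uQo=>uSoSo=>uuoSo=>uuoouSo=>uuoouuQoo=>uuoouuBooo=>uuoouuQuoooo=>uuoouuBouoooo=>uuoouuoouoooo

S => uQo   [S -> u Q o]
uQo => uSoSo   [Q -> S o S]
uSoSo => uuoSo   [S -> u]
uuoSo => uuoouSo   [S -> o u S]
uuoouSo => uuoouuQoo   [S -> u Q o]
uuoouuQoo => uuoouuBooo   [Q -> B o]
uuoouuBooo => uuoouuQuoooo   [B -> Q u o]
uuoouuQuoooo => uuoouuBouoooo   [Q -> B o]
uuoouuBouoooo => uuoouuoouoooo   [B -> o]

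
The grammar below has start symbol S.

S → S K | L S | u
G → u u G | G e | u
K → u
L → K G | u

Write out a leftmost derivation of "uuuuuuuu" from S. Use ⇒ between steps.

S ⇒ SK   [S → S K]
SK ⇒ LSK   [S → L S]
LSK ⇒ KGSK   [L → K G]
KGSK ⇒ uGSK   [K → u]
uGSK ⇒ uuuGSK   [G → u u G]
uuuGSK ⇒ uuuuuGSK   [G → u u G]
uuuuuGSK ⇒ uuuuuuSK   [G → u]
uuuuuuSK ⇒ uuuuuuuK   [S → u]
uuuuuuuK ⇒ uuuuuuuu   [K → u]

S⇒SK⇒LSK⇒KGSK⇒uGSK⇒uuuGSK⇒uuuuuGSK⇒uuuuuuSK⇒uuuuuuuK⇒uuuuuuuu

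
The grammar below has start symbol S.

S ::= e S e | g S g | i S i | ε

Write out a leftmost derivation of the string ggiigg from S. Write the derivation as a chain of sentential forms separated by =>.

S => gSg => ggSgg => ggiSigg => ggiigg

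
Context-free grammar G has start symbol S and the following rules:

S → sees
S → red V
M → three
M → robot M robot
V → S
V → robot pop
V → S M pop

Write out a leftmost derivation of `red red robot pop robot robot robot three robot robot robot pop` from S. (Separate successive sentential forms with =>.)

S => red V => red S M pop => red red V M pop => red red robot pop M pop => red red robot pop robot M robot pop => red red robot pop robot robot M robot robot pop => red red robot pop robot robot robot M robot robot robot pop => red red robot pop robot robot robot three robot robot robot pop

S => red V   [S → red V]
red V => red S M pop   [V → S M pop]
red S M pop => red red V M pop   [S → red V]
red red V M pop => red red robot pop M pop   [V → robot pop]
red red robot pop M pop => red red robot pop robot M robot pop   [M → robot M robot]
red red robot pop robot M robot pop => red red robot pop robot robot M robot robot pop   [M → robot M robot]
red red robot pop robot robot M robot robot pop => red red robot pop robot robot robot M robot robot robot pop   [M → robot M robot]
red red robot pop robot robot robot M robot robot robot pop => red red robot pop robot robot robot three robot robot robot pop   [M → three]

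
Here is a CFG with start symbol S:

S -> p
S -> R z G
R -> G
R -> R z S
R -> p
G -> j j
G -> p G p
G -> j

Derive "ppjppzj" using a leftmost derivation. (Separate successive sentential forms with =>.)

S => RzG => GzG => pGpzG => ppGppzG => ppjppzG => ppjppzj

S => RzG   [S -> R z G]
RzG => GzG   [R -> G]
GzG => pGpzG   [G -> p G p]
pGpzG => ppGppzG   [G -> p G p]
ppGppzG => ppjppzG   [G -> j]
ppjppzG => ppjppzj   [G -> j]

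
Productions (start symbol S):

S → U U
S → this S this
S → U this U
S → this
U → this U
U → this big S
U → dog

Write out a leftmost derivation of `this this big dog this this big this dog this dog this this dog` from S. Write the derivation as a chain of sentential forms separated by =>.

S => U this U => this U this U => this this big S this U => this this big U U this U => this this big dog U this U => this this big dog this U this U => this this big dog this this big S this U => this this big dog this this big this S this this U => this this big dog this this big this U this U this this U => this this big dog this this big this dog this U this this U => this this big dog this this big this dog this dog this this U => this this big dog this this big this dog this dog this this dog

S => U this U   [S → U this U]
U this U => this U this U   [U → this U]
this U this U => this this big S this U   [U → this big S]
this this big S this U => this this big U U this U   [S → U U]
this this big U U this U => this this big dog U this U   [U → dog]
this this big dog U this U => this this big dog this U this U   [U → this U]
this this big dog this U this U => this this big dog this this big S this U   [U → this big S]
this this big dog this this big S this U => this this big dog this this big this S this this U   [S → this S this]
this this big dog this this big this S this this U => this this big dog this this big this U this U this this U   [S → U this U]
this this big dog this this big this U this U this this U => this this big dog this this big this dog this U this this U   [U → dog]
this this big dog this this big this dog this U this this U => this this big dog this this big this dog this dog this this U   [U → dog]
this this big dog this this big this dog this dog this this U => this this big dog this this big this dog this dog this this dog   [U → dog]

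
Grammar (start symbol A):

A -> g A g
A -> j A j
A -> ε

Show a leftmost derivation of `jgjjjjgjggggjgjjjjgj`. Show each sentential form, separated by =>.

A => jAj   [A -> j A j]
jAj => jgAgj   [A -> g A g]
jgAgj => jgjAjgj   [A -> j A j]
jgjAjgj => jgjjAjjgj   [A -> j A j]
jgjjAjjgj => jgjjjAjjjgj   [A -> j A j]
jgjjjAjjjgj => jgjjjjAjjjjgj   [A -> j A j]
jgjjjjAjjjjgj => jgjjjjgAgjjjjgj   [A -> g A g]
jgjjjjgAgjjjjgj => jgjjjjgjAjgjjjjgj   [A -> j A j]
jgjjjjgjAjgjjjjgj => jgjjjjgjgAgjgjjjjgj   [A -> g A g]
jgjjjjgjgAgjgjjjjgj => jgjjjjgjggAggjgjjjjgj   [A -> g A g]
jgjjjjgjggAggjgjjjjgj => jgjjjjgjggggjgjjjjgj   [A -> ε]

A => jAj => jgAgj => jgjAjgj => jgjjAjjgj => jgjjjAjjjgj => jgjjjjAjjjjgj => jgjjjjgAgjjjjgj => jgjjjjgjAjgjjjjgj => jgjjjjgjgAgjgjjjjgj => jgjjjjgjggAggjgjjjjgj => jgjjjjgjggggjgjjjjgj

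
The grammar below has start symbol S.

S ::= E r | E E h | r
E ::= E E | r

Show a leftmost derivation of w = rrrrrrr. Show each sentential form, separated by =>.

S => Er => EEr => EEEr => rEEr => rrEr => rrEEr => rrEEEr => rrrEEr => rrrEEEr => rrrrEEr => rrrrrEr => rrrrrrr

S => Er   [S ::= E r]
Er => EEr   [E ::= E E]
EEr => EEEr   [E ::= E E]
EEEr => rEEr   [E ::= r]
rEEr => rrEr   [E ::= r]
rrEr => rrEEr   [E ::= E E]
rrEEr => rrEEEr   [E ::= E E]
rrEEEr => rrrEEr   [E ::= r]
rrrEEr => rrrEEEr   [E ::= E E]
rrrEEEr => rrrrEEr   [E ::= r]
rrrrEEr => rrrrrEr   [E ::= r]
rrrrrEr => rrrrrrr   [E ::= r]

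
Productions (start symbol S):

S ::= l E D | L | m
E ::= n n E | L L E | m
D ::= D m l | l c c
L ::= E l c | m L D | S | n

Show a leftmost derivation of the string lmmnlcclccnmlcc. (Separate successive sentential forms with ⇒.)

S ⇒ lED ⇒ lLLED ⇒ lmLDLED ⇒ lmmLDDLED ⇒ lmmnDDLED ⇒ lmmnlccDLED ⇒ lmmnlcclccLED ⇒ lmmnlcclccnED ⇒ lmmnlcclccnmD ⇒ lmmnlcclccnmlcc

S ⇒ lED   [S ::= l E D]
lED ⇒ lLLED   [E ::= L L E]
lLLED ⇒ lmLDLED   [L ::= m L D]
lmLDLED ⇒ lmmLDDLED   [L ::= m L D]
lmmLDDLED ⇒ lmmnDDLED   [L ::= n]
lmmnDDLED ⇒ lmmnlccDLED   [D ::= l c c]
lmmnlccDLED ⇒ lmmnlcclccLED   [D ::= l c c]
lmmnlcclccLED ⇒ lmmnlcclccnED   [L ::= n]
lmmnlcclccnED ⇒ lmmnlcclccnmD   [E ::= m]
lmmnlcclccnmD ⇒ lmmnlcclccnmlcc   [D ::= l c c]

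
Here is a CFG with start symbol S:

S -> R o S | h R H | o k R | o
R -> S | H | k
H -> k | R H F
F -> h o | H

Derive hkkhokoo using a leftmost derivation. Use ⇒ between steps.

S ⇒ RoS ⇒ SoS ⇒ hRHoS ⇒ hHHoS ⇒ hRHFHoS ⇒ hkHFHoS ⇒ hkkFHoS ⇒ hkkhoHoS ⇒ hkkhokoS ⇒ hkkhokoo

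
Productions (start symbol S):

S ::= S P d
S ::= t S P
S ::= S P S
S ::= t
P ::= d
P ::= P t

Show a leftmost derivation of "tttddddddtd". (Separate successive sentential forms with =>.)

S => tSP => tSPSP => tSPdPSP => tSPdPdPSP => ttSPPdPdPSP => tttPPdPdPSP => tttdPdPdPSP => tttdddPdPSP => tttdddddPSP => tttddddddSP => tttddddddtP => tttddddddtd

S => tSP   [S ::= t S P]
tSP => tSPSP   [S ::= S P S]
tSPSP => tSPdPSP   [S ::= S P d]
tSPdPSP => tSPdPdPSP   [S ::= S P d]
tSPdPdPSP => ttSPPdPdPSP   [S ::= t S P]
ttSPPdPdPSP => tttPPdPdPSP   [S ::= t]
tttPPdPdPSP => tttdPdPdPSP   [P ::= d]
tttdPdPdPSP => tttdddPdPSP   [P ::= d]
tttdddPdPSP => tttdddddPSP   [P ::= d]
tttdddddPSP => tttddddddSP   [P ::= d]
tttddddddSP => tttddddddtP   [S ::= t]
tttddddddtP => tttddddddtd   [P ::= d]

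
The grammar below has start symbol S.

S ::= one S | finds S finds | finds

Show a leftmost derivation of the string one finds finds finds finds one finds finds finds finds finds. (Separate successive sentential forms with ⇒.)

S ⇒ one S ⇒ one finds S finds ⇒ one finds finds S finds finds ⇒ one finds finds finds S finds finds finds ⇒ one finds finds finds finds S finds finds finds finds ⇒ one finds finds finds finds one S finds finds finds finds ⇒ one finds finds finds finds one finds finds finds finds finds

S ⇒ one S   [S ::= one S]
one S ⇒ one finds S finds   [S ::= finds S finds]
one finds S finds ⇒ one finds finds S finds finds   [S ::= finds S finds]
one finds finds S finds finds ⇒ one finds finds finds S finds finds finds   [S ::= finds S finds]
one finds finds finds S finds finds finds ⇒ one finds finds finds finds S finds finds finds finds   [S ::= finds S finds]
one finds finds finds finds S finds finds finds finds ⇒ one finds finds finds finds one S finds finds finds finds   [S ::= one S]
one finds finds finds finds one S finds finds finds finds ⇒ one finds finds finds finds one finds finds finds finds finds   [S ::= finds]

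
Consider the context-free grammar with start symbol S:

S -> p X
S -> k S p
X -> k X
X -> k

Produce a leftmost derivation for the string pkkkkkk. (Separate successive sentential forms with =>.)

S => pX => pkX => pkkX => pkkkX => pkkkkX => pkkkkkX => pkkkkkk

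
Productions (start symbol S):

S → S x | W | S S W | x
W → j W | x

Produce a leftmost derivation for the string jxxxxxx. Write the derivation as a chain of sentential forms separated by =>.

S => SSW   [S → S S W]
SSW => SxSW   [S → S x]
SxSW => WxSW   [S → W]
WxSW => jWxSW   [W → j W]
jWxSW => jxxSW   [W → x]
jxxSW => jxxSSWW   [S → S S W]
jxxSSWW => jxxxSWW   [S → x]
jxxxSWW => jxxxxWW   [S → x]
jxxxxWW => jxxxxxW   [W → x]
jxxxxxW => jxxxxxx   [W → x]

S => SSW => SxSW => WxSW => jWxSW => jxxSW => jxxSSWW => jxxxSWW => jxxxxWW => jxxxxxW => jxxxxxx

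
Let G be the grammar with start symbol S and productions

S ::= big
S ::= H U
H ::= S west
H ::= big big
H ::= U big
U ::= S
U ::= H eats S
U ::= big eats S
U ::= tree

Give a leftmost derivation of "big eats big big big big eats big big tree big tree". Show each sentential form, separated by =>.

S => H U   [S ::= H U]
H U => U big U   [H ::= U big]
U big U => big eats S big U   [U ::= big eats S]
big eats S big U => big eats H U big U   [S ::= H U]
big eats H U big U => big eats big big U big U   [H ::= big big]
big eats big big U big U => big eats big big H eats S big U   [U ::= H eats S]
big eats big big H eats S big U => big eats big big big big eats S big U   [H ::= big big]
big eats big big big big eats S big U => big eats big big big big eats H U big U   [S ::= H U]
big eats big big big big eats H U big U => big eats big big big big eats big big U big U   [H ::= big big]
big eats big big big big eats big big U big U => big eats big big big big eats big big tree big U   [U ::= tree]
big eats big big big big eats big big tree big U => big eats big big big big eats big big tree big tree   [U ::= tree]

S => H U => U big U => big eats S big U => big eats H U big U => big eats big big U big U => big eats big big H eats S big U => big eats big big big big eats S big U => big eats big big big big eats H U big U => big eats big big big big eats big big U big U => big eats big big big big eats big big tree big U => big eats big big big big eats big big tree big tree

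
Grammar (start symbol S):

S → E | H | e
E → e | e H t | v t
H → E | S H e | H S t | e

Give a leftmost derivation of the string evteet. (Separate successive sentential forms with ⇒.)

S ⇒ E   [S → E]
E ⇒ eHt   [E → e H t]
eHt ⇒ eSHet   [H → S H e]
eSHet ⇒ eEHet   [S → E]
eEHet ⇒ evtHet   [E → v t]
evtHet ⇒ evteet   [H → e]

S ⇒ E ⇒ eHt ⇒ eSHet ⇒ eEHet ⇒ evtHet ⇒ evteet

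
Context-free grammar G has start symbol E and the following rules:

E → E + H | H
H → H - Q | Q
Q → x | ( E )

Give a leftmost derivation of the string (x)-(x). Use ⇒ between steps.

E ⇒ H ⇒ H-Q ⇒ Q-Q ⇒ (E)-Q ⇒ (H)-Q ⇒ (Q)-Q ⇒ (x)-Q ⇒ (x)-(E) ⇒ (x)-(H) ⇒ (x)-(Q) ⇒ (x)-(x)

E ⇒ H   [E → H]
H ⇒ H-Q   [H → H - Q]
H-Q ⇒ Q-Q   [H → Q]
Q-Q ⇒ (E)-Q   [Q → ( E )]
(E)-Q ⇒ (H)-Q   [E → H]
(H)-Q ⇒ (Q)-Q   [H → Q]
(Q)-Q ⇒ (x)-Q   [Q → x]
(x)-Q ⇒ (x)-(E)   [Q → ( E )]
(x)-(E) ⇒ (x)-(H)   [E → H]
(x)-(H) ⇒ (x)-(Q)   [H → Q]
(x)-(Q) ⇒ (x)-(x)   [Q → x]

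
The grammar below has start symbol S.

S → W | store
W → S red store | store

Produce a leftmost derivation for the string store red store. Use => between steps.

S => W => S red store => W red store => store red store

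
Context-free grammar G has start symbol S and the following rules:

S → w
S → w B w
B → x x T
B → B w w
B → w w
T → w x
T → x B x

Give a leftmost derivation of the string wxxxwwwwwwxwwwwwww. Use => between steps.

S => wBw   [S → w B w]
wBw => wBwww   [B → B w w]
wBwww => wBwwwww   [B → B w w]
wBwwwww => wBwwwwwww   [B → B w w]
wBwwwwwww => wxxTwwwwwww   [B → x x T]
wxxTwwwwwww => wxxxBxwwwwwww   [T → x B x]
wxxxBxwwwwwww => wxxxBwwxwwwwwww   [B → B w w]
wxxxBwwxwwwwwww => wxxxBwwwwxwwwwwww   [B → B w w]
wxxxBwwwwxwwwwwww => wxxxwwwwwwxwwwwwww   [B → w w]

S => wBw => wBwww => wBwwwww => wBwwwwwww => wxxTwwwwwww => wxxxBxwwwwwww => wxxxBwwxwwwwwww => wxxxBwwwwxwwwwwww => wxxxwwwwwwxwwwwwww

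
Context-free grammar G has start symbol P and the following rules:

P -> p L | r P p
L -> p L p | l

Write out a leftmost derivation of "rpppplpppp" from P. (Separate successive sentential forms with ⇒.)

P⇒rPp⇒rpLp⇒rppLpp⇒rpppLppp⇒rppppLpppp⇒rpppplpppp

P ⇒ rPp   [P -> r P p]
rPp ⇒ rpLp   [P -> p L]
rpLp ⇒ rppLpp   [L -> p L p]
rppLpp ⇒ rpppLppp   [L -> p L p]
rpppLppp ⇒ rppppLpppp   [L -> p L p]
rppppLpppp ⇒ rpppplpppp   [L -> l]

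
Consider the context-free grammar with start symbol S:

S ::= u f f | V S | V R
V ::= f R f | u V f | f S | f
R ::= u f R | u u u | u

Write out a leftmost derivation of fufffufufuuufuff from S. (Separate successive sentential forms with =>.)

S => VS => fSS => fuffS => fuffVS => fufffRfS => fufffufRfS => fufffufufRfS => fufffufufuuufS => fufffufufuuufuff

S => VS   [S ::= V S]
VS => fSS   [V ::= f S]
fSS => fuffS   [S ::= u f f]
fuffS => fuffVS   [S ::= V S]
fuffVS => fufffRfS   [V ::= f R f]
fufffRfS => fufffufRfS   [R ::= u f R]
fufffufRfS => fufffufufRfS   [R ::= u f R]
fufffufufRfS => fufffufufuuufS   [R ::= u u u]
fufffufufuuufS => fufffufufuuufuff   [S ::= u f f]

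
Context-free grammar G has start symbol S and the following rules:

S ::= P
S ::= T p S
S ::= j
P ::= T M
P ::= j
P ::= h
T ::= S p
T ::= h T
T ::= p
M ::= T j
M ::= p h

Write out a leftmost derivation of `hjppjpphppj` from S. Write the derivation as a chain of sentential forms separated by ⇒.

S⇒TpS⇒hTpS⇒hSppS⇒hPppS⇒hTMppS⇒hSpMppS⇒hTpSpMppS⇒hSppSpMppS⇒hjppSpMppS⇒hjppjpMppS⇒hjppjpphppS⇒hjppjpphppj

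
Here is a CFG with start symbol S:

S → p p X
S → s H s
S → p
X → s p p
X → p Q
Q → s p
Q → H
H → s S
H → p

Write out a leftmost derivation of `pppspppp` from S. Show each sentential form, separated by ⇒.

S⇒ppX⇒pppQ⇒pppH⇒pppsS⇒pppsppX⇒pppspppQ⇒pppspppH⇒pppspppp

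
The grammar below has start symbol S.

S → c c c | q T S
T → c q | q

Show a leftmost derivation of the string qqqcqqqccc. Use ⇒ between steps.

S⇒qTS⇒qqS⇒qqqTS⇒qqqcqS⇒qqqcqqTS⇒qqqcqqqS⇒qqqcqqqccc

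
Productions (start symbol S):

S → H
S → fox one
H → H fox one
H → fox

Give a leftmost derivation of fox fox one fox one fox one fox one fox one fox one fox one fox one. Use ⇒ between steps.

S ⇒ H   [S → H]
H ⇒ H fox one   [H → H fox one]
H fox one ⇒ H fox one fox one   [H → H fox one]
H fox one fox one ⇒ H fox one fox one fox one   [H → H fox one]
H fox one fox one fox one ⇒ H fox one fox one fox one fox one   [H → H fox one]
H fox one fox one fox one fox one ⇒ H fox one fox one fox one fox one fox one   [H → H fox one]
H fox one fox one fox one fox one fox one ⇒ H fox one fox one fox one fox one fox one fox one   [H → H fox one]
H fox one fox one fox one fox one fox one fox one ⇒ H fox one fox one fox one fox one fox one fox one fox one   [H → H fox one]
H fox one fox one fox one fox one fox one fox one fox one ⇒ H fox one fox one fox one fox one fox one fox one fox one fox one   [H → H fox one]
H fox one fox one fox one fox one fox one fox one fox one fox one ⇒ fox fox one fox one fox one fox one fox one fox one fox one fox one   [H → fox]

S ⇒ H ⇒ H fox one ⇒ H fox one fox one ⇒ H fox one fox one fox one ⇒ H fox one fox one fox one fox one ⇒ H fox one fox one fox one fox one fox one ⇒ H fox one fox one fox one fox one fox one fox one ⇒ H fox one fox one fox one fox one fox one fox one fox one ⇒ H fox one fox one fox one fox one fox one fox one fox one fox one ⇒ fox fox one fox one fox one fox one fox one fox one fox one fox one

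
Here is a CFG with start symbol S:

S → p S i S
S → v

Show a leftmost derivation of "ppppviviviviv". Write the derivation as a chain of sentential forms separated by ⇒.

S ⇒ pSiS   [S → p S i S]
pSiS ⇒ ppSiSiS   [S → p S i S]
ppSiSiS ⇒ pppSiSiSiS   [S → p S i S]
pppSiSiSiS ⇒ ppppSiSiSiSiS   [S → p S i S]
ppppSiSiSiSiS ⇒ ppppviSiSiSiS   [S → v]
ppppviSiSiSiS ⇒ ppppviviSiSiS   [S → v]
ppppviviSiSiS ⇒ ppppviviviSiS   [S → v]
ppppviviviSiS ⇒ ppppviviviviS   [S → v]
ppppviviviviS ⇒ ppppviviviviv   [S → v]

S ⇒ pSiS ⇒ ppSiSiS ⇒ pppSiSiSiS ⇒ ppppSiSiSiSiS ⇒ ppppviSiSiSiS ⇒ ppppviviSiSiS ⇒ ppppviviviSiS ⇒ ppppviviviviS ⇒ ppppviviviviv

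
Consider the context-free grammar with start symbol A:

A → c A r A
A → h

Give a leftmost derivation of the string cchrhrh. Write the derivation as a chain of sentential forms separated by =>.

A=>cArA=>ccArArA=>cchrArA=>cchrhrA=>cchrhrh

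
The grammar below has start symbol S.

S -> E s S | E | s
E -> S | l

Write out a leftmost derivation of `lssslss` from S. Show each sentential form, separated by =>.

S => EsS => SsS => EsSsS => lsSsS => lsEsSsS => lsSsSsS => lsssSsS => lsssEsS => lssslsS => lssslss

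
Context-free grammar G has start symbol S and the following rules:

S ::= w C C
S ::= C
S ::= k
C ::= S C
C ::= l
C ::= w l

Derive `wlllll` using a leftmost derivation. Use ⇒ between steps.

S ⇒ C   [S ::= C]
C ⇒ SC   [C ::= S C]
SC ⇒ wCCC   [S ::= w C C]
wCCC ⇒ wSCCC   [C ::= S C]
wSCCC ⇒ wCCCC   [S ::= C]
wCCCC ⇒ wlCCC   [C ::= l]
wlCCC ⇒ wlSCCC   [C ::= S C]
wlSCCC ⇒ wlCCCC   [S ::= C]
wlCCCC ⇒ wllCCC   [C ::= l]
wllCCC ⇒ wlllCC   [C ::= l]
wlllCC ⇒ wllllC   [C ::= l]
wllllC ⇒ wlllll   [C ::= l]

S ⇒ C ⇒ SC ⇒ wCCC ⇒ wSCCC ⇒ wCCCC ⇒ wlCCC ⇒ wlSCCC ⇒ wlCCCC ⇒ wllCCC ⇒ wlllCC ⇒ wllllC ⇒ wlllll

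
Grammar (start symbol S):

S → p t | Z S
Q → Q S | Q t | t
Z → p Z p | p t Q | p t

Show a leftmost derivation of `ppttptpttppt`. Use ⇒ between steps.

S ⇒ ZS ⇒ pZpS ⇒ pptQpS ⇒ pptQtpS ⇒ pptQStpS ⇒ pptQSStpS ⇒ ppttSStpS ⇒ ppttptStpS ⇒ ppttptpttpS ⇒ ppttptpttppt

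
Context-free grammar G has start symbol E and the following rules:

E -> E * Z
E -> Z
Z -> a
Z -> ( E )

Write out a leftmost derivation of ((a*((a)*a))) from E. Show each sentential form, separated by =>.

E => Z   [E -> Z]
Z => (E)   [Z -> ( E )]
(E) => (Z)   [E -> Z]
(Z) => ((E))   [Z -> ( E )]
((E)) => ((E*Z))   [E -> E * Z]
((E*Z)) => ((Z*Z))   [E -> Z]
((Z*Z)) => ((a*Z))   [Z -> a]
((a*Z)) => ((a*(E)))   [Z -> ( E )]
((a*(E))) => ((a*(E*Z)))   [E -> E * Z]
((a*(E*Z))) => ((a*(Z*Z)))   [E -> Z]
((a*(Z*Z))) => ((a*((E)*Z)))   [Z -> ( E )]
((a*((E)*Z))) => ((a*((Z)*Z)))   [E -> Z]
((a*((Z)*Z))) => ((a*((a)*Z)))   [Z -> a]
((a*((a)*Z))) => ((a*((a)*a)))   [Z -> a]

E => Z => (E) => (Z) => ((E)) => ((E*Z)) => ((Z*Z)) => ((a*Z)) => ((a*(E))) => ((a*(E*Z))) => ((a*(Z*Z))) => ((a*((E)*Z))) => ((a*((Z)*Z))) => ((a*((a)*Z))) => ((a*((a)*a)))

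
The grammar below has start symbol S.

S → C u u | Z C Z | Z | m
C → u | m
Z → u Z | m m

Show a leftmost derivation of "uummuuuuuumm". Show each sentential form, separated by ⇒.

S ⇒ ZCZ ⇒ uZCZ ⇒ uuZCZ ⇒ uummCZ ⇒ uummuZ ⇒ uummuuZ ⇒ uummuuuZ ⇒ uummuuuuZ ⇒ uummuuuuuZ ⇒ uummuuuuuuZ ⇒ uummuuuuuumm

S ⇒ ZCZ   [S → Z C Z]
ZCZ ⇒ uZCZ   [Z → u Z]
uZCZ ⇒ uuZCZ   [Z → u Z]
uuZCZ ⇒ uummCZ   [Z → m m]
uummCZ ⇒ uummuZ   [C → u]
uummuZ ⇒ uummuuZ   [Z → u Z]
uummuuZ ⇒ uummuuuZ   [Z → u Z]
uummuuuZ ⇒ uummuuuuZ   [Z → u Z]
uummuuuuZ ⇒ uummuuuuuZ   [Z → u Z]
uummuuuuuZ ⇒ uummuuuuuuZ   [Z → u Z]
uummuuuuuuZ ⇒ uummuuuuuumm   [Z → m m]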